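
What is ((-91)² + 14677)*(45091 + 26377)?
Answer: 1640762344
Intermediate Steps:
((-91)² + 14677)*(45091 + 26377) = (8281 + 14677)*71468 = 22958*71468 = 1640762344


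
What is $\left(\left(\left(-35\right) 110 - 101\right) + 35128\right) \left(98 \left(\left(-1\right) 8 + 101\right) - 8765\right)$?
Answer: $10880773$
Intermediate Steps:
$\left(\left(\left(-35\right) 110 - 101\right) + 35128\right) \left(98 \left(\left(-1\right) 8 + 101\right) - 8765\right) = \left(\left(-3850 - 101\right) + 35128\right) \left(98 \left(-8 + 101\right) - 8765\right) = \left(-3951 + 35128\right) \left(98 \cdot 93 - 8765\right) = 31177 \left(9114 - 8765\right) = 31177 \cdot 349 = 10880773$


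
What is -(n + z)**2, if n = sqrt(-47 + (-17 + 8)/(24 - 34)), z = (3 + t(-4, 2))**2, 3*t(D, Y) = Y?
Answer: -109069/810 - 121*I*sqrt(4610)/45 ≈ -134.65 - 182.57*I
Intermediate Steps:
t(D, Y) = Y/3
z = 121/9 (z = (3 + (1/3)*2)**2 = (3 + 2/3)**2 = (11/3)**2 = 121/9 ≈ 13.444)
n = I*sqrt(4610)/10 (n = sqrt(-47 - 9/(-10)) = sqrt(-47 - 9*(-1/10)) = sqrt(-47 + 9/10) = sqrt(-461/10) = I*sqrt(4610)/10 ≈ 6.7897*I)
-(n + z)**2 = -(I*sqrt(4610)/10 + 121/9)**2 = -(121/9 + I*sqrt(4610)/10)**2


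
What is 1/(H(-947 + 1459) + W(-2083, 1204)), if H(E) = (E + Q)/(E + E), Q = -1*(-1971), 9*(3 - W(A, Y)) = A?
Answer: 9216/2182987 ≈ 0.0042217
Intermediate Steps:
W(A, Y) = 3 - A/9
Q = 1971
H(E) = (1971 + E)/(2*E) (H(E) = (E + 1971)/(E + E) = (1971 + E)/((2*E)) = (1971 + E)*(1/(2*E)) = (1971 + E)/(2*E))
1/(H(-947 + 1459) + W(-2083, 1204)) = 1/((1971 + (-947 + 1459))/(2*(-947 + 1459)) + (3 - ⅑*(-2083))) = 1/((½)*(1971 + 512)/512 + (3 + 2083/9)) = 1/((½)*(1/512)*2483 + 2110/9) = 1/(2483/1024 + 2110/9) = 1/(2182987/9216) = 9216/2182987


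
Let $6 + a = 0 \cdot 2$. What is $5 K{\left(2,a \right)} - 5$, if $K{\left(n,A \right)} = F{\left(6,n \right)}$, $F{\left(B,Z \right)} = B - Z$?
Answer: $15$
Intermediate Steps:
$a = -6$ ($a = -6 + 0 \cdot 2 = -6 + 0 = -6$)
$K{\left(n,A \right)} = 6 - n$
$5 K{\left(2,a \right)} - 5 = 5 \left(6 - 2\right) - 5 = 5 \cdot 4 - 5 = 20 - 5 = 15$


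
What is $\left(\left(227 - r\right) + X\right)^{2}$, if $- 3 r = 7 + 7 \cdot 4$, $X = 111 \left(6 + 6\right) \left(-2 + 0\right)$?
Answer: $\frac{52940176}{9} \approx 5.8822 \cdot 10^{6}$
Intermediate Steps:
$X = -2664$ ($X = 111 \cdot 12 \left(-2\right) = 111 \left(-24\right) = -2664$)
$r = - \frac{35}{3}$ ($r = - \frac{7 + 7 \cdot 4}{3} = - \frac{7 + 28}{3} = \left(- \frac{1}{3}\right) 35 = - \frac{35}{3} \approx -11.667$)
$\left(\left(227 - r\right) + X\right)^{2} = \left(\left(227 - - \frac{35}{3}\right) - 2664\right)^{2} = \left(\left(227 + \frac{35}{3}\right) - 2664\right)^{2} = \left(\frac{716}{3} - 2664\right)^{2} = \left(- \frac{7276}{3}\right)^{2} = \frac{52940176}{9}$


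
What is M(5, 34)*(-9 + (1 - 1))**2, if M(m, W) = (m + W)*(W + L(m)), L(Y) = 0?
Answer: 107406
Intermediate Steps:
M(m, W) = W*(W + m) (M(m, W) = (m + W)*(W + 0) = (W + m)*W = W*(W + m))
M(5, 34)*(-9 + (1 - 1))**2 = (34*(34 + 5))*(-9 + (1 - 1))**2 = (34*39)*(-9 + 0)**2 = 1326*(-9)**2 = 1326*81 = 107406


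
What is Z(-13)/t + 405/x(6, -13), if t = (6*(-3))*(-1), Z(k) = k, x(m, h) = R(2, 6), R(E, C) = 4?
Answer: 3619/36 ≈ 100.53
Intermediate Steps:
x(m, h) = 4
t = 18 (t = -18*(-1) = 18)
Z(-13)/t + 405/x(6, -13) = -13/18 + 405/4 = 3619/36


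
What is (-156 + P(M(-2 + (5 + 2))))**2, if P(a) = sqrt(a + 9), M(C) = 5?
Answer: (156 - sqrt(14))**2 ≈ 23183.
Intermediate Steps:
P(a) = sqrt(9 + a)
(-156 + P(M(-2 + (5 + 2))))**2 = (-156 + sqrt(9 + 5))**2 = (-156 + sqrt(14))**2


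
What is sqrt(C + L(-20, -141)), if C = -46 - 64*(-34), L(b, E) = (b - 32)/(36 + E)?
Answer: sqrt(23488710)/105 ≈ 46.157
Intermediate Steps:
L(b, E) = (-32 + b)/(36 + E)
C = 2130 (C = -46 + 2176 = 2130)
sqrt(C + L(-20, -141)) = sqrt(2130 + (-32 - 20)/(36 - 141)) = sqrt(2130 - 52/(-105)) = sqrt(2130 - 1/105*(-52)) = sqrt(2130 + 52/105) = sqrt(223702/105) = sqrt(23488710)/105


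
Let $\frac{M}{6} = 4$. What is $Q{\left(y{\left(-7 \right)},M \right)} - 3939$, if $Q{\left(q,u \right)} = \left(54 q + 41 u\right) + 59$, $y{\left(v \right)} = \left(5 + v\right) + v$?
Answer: $-3382$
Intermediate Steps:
$M = 24$ ($M = 6 \cdot 4 = 24$)
$y{\left(v \right)} = 5 + 2 v$
$Q{\left(q,u \right)} = 59 + 41 u + 54 q$ ($Q{\left(q,u \right)} = \left(41 u + 54 q\right) + 59 = 59 + 41 u + 54 q$)
$Q{\left(y{\left(-7 \right)},M \right)} - 3939 = \left(59 + 41 \cdot 24 + 54 \left(5 + 2 \left(-7\right)\right)\right) - 3939 = \left(59 + 984 + 54 \left(5 - 14\right)\right) - 3939 = \left(59 + 984 + 54 \left(-9\right)\right) - 3939 = \left(59 + 984 - 486\right) - 3939 = 557 - 3939 = -3382$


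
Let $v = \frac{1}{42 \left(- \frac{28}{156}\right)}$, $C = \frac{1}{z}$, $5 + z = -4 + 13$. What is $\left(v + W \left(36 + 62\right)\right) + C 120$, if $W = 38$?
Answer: $\frac{367879}{98} \approx 3753.9$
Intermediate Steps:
$z = 4$ ($z = -5 + \left(-4 + 13\right) = -5 + 9 = 4$)
$C = \frac{1}{4} \approx 0.25$
$v = - \frac{13}{98}$ ($v = \frac{1}{42 \left(\left(-28\right) \frac{1}{156}\right)} = \frac{1}{42 \left(- \frac{7}{39}\right)} = \frac{1}{- \frac{98}{13}} = - \frac{13}{98} \approx -0.13265$)
$\left(v + W \left(36 + 62\right)\right) + C 120 = \left(- \frac{13}{98} + 38 \left(36 + 62\right)\right) + \frac{1}{4} \cdot 120 = \left(- \frac{13}{98} + 38 \cdot 98\right) + 30 = \left(- \frac{13}{98} + 3724\right) + 30 = \frac{364939}{98} + 30 = \frac{367879}{98}$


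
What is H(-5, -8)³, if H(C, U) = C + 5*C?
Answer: -27000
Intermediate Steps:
H(C, U) = 6*C
H(-5, -8)³ = (6*(-5))³ = (-30)³ = -27000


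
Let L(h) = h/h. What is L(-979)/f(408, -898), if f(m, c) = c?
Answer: -1/898 ≈ -0.0011136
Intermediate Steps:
L(h) = 1
L(-979)/f(408, -898) = 1/(-898) = 1*(-1/898) = -1/898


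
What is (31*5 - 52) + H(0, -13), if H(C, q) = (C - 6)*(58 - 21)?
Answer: -119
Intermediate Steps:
H(C, q) = -222 + 37*C (H(C, q) = (-6 + C)*37 = -222 + 37*C)
(31*5 - 52) + H(0, -13) = (31*5 - 52) + (-222 + 37*0) = (155 - 52) + (-222 + 0) = 103 - 222 = -119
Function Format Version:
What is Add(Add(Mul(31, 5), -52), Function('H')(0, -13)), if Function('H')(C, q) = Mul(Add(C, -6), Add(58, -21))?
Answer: -119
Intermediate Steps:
Function('H')(C, q) = Add(-222, Mul(37, C)) (Function('H')(C, q) = Mul(Add(-6, C), 37) = Add(-222, Mul(37, C)))
Add(Add(Mul(31, 5), -52), Function('H')(0, -13)) = Add(Add(Mul(31, 5), -52), Add(-222, Mul(37, 0))) = Add(Add(155, -52), Add(-222, 0)) = Add(103, -222) = -119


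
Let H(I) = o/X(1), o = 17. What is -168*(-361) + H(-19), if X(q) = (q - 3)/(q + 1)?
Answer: 60631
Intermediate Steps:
X(q) = (-3 + q)/(1 + q)
H(I) = -17 (H(I) = 17/(((-3 + 1)/(1 + 1))) = 17/((-2/2)) = 17/(((½)*(-2))) = 17/(-1) = 17*(-1) = -17)
-168*(-361) + H(-19) = -168*(-361) - 17 = 60648 - 17 = 60631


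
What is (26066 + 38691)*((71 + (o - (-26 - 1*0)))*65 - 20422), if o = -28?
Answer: -1032032309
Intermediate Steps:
(26066 + 38691)*((71 + (o - (-26 - 1*0)))*65 - 20422) = (26066 + 38691)*((71 + (-28 - (-26 - 1*0)))*65 - 20422) = 64757*((71 + (-28 - (-26 + 0)))*65 - 20422) = 64757*((71 + (-28 - 1*(-26)))*65 - 20422) = 64757*((71 + (-28 + 26))*65 - 20422) = 64757*((71 - 2)*65 - 20422) = 64757*(69*65 - 20422) = 64757*(4485 - 20422) = 64757*(-15937) = -1032032309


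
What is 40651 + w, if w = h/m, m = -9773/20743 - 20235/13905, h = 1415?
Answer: 1478580685763/37041878 ≈ 39916.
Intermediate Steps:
m = -37041878/19228761 (m = -9773*1/20743 - 20235*1/13905 = -9773/20743 - 1349/927 = -37041878/19228761 ≈ -1.9264)
w = -27208696815/37041878 (w = 1415/(-37041878/19228761) = 1415*(-19228761/37041878) = -27208696815/37041878 ≈ -734.54)
40651 + w = 40651 - 27208696815/37041878 = 1478580685763/37041878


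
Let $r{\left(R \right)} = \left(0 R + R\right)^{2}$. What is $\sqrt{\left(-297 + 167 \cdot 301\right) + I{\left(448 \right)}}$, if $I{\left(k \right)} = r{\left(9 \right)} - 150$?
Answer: $\sqrt{49901} \approx 223.39$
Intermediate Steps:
$r{\left(R \right)} = R^{2}$ ($r{\left(R \right)} = \left(0 + R\right)^{2} = R^{2}$)
$I{\left(k \right)} = -69$ ($I{\left(k \right)} = 9^{2} - 150 = 81 - 150 = -69$)
$\sqrt{\left(-297 + 167 \cdot 301\right) + I{\left(448 \right)}} = \sqrt{\left(-297 + 167 \cdot 301\right) - 69} = \sqrt{\left(-297 + 50267\right) - 69} = \sqrt{49970 - 69} = \sqrt{49901}$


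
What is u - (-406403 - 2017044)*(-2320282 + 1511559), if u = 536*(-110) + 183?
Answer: -1959897386958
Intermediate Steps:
u = -58777 (u = -58960 + 183 = -58777)
u - (-406403 - 2017044)*(-2320282 + 1511559) = -58777 - (-406403 - 2017044)*(-2320282 + 1511559) = -58777 - (-2423447)*(-808723) = -58777 - 1*1959897328181 = -58777 - 1959897328181 = -1959897386958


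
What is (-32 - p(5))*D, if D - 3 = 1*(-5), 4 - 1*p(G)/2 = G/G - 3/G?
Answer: 392/5 ≈ 78.400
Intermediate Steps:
p(G) = 6 + 6/G (p(G) = 8 - 2*(G/G - 3/G) = 8 - 2*(1 - 3/G) = 8 + (-2 + 6/G) = 6 + 6/G)
D = -2 (D = 3 + 1*(-5) = 3 - 5 = -2)
(-32 - p(5))*D = (-32 - (6 + 6/5))*(-2) = (-32 - 1*36/5)*(-2) = (-32 - 36/5)*(-2) = -196/5*(-2) = 392/5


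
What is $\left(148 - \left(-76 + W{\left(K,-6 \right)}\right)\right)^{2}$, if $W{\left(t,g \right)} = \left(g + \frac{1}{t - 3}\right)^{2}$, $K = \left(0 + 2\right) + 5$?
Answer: $\frac{9333025}{256} \approx 36457.0$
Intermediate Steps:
$K = 7$ ($K = 2 + 5 = 7$)
$W{\left(t,g \right)} = \left(g + \frac{1}{-3 + t}\right)^{2}$
$\left(148 - \left(-76 + W{\left(K,-6 \right)}\right)\right)^{2} = \left(148 + \left(76 - \frac{\left(1 - -18 - 42\right)^{2}}{\left(-3 + 7\right)^{2}}\right)\right)^{2} = \left(148 + \left(76 - \frac{\left(1 + 18 - 42\right)^{2}}{16}\right)\right)^{2} = \left(148 + \left(76 - \frac{\left(-23\right)^{2}}{16}\right)\right)^{2} = \left(148 + \left(76 - \frac{1}{16} \cdot 529\right)\right)^{2} = \left(148 + \left(76 - \frac{529}{16}\right)\right)^{2} = \left(148 + \frac{687}{16}\right)^{2} = \left(\frac{3055}{16}\right)^{2} = \frac{9333025}{256}$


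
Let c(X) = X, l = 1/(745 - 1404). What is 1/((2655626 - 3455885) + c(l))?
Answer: -659/527370682 ≈ -1.2496e-6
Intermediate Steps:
l = -1/659 (l = 1/(-659) = -1/659 ≈ -0.0015175)
1/((2655626 - 3455885) + c(l)) = 1/((2655626 - 3455885) - 1/659) = 1/(-800259 - 1/659) = 1/(-527370682/659) = -659/527370682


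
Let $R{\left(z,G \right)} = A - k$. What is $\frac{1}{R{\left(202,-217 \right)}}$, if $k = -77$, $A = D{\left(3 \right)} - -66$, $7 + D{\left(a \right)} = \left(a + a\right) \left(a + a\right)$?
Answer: $\frac{1}{172} \approx 0.005814$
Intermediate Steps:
$D{\left(a \right)} = -7 + 4 a^{2}$ ($D{\left(a \right)} = -7 + \left(a + a\right) \left(a + a\right) = -7 + 2 a 2 a = -7 + 4 a^{2}$)
$A = 95$ ($A = \left(-7 + 4 \cdot 3^{2}\right) - -66 = \left(-7 + 4 \cdot 9\right) + 66 = \left(-7 + 36\right) + 66 = 29 + 66 = 95$)
$R{\left(z,G \right)} = 172$ ($R{\left(z,G \right)} = 95 - -77 = 95 + 77 = 172$)
$\frac{1}{R{\left(202,-217 \right)}} = \frac{1}{172}$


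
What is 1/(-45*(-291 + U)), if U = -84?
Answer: 1/16875 ≈ 5.9259e-5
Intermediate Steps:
1/(-45*(-291 + U)) = 1/(-45*(-291 - 84)) = 1/(-45*(-375)) = 1/16875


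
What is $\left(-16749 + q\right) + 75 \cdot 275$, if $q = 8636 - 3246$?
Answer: $9266$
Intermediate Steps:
$q = 5390$
$\left(-16749 + q\right) + 75 \cdot 275 = \left(-16749 + 5390\right) + 75 \cdot 275 = -11359 + 20625 = 9266$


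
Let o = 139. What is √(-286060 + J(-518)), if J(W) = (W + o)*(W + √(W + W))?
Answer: √(-89738 - 758*I*√259) ≈ 20.314 - 300.25*I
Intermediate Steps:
J(W) = (139 + W)*(W + √2*√W) (J(W) = (W + 139)*(W + √(W + W)) = (139 + W)*(W + √(2*W)) = (139 + W)*(W + √2*√W))
√(-286060 + J(-518)) = √(-286060 + ((-518)² + 139*(-518) + √2*(-518)^(3/2) + 139*√2*√(-518))) = √(-286060 + (268324 - 72002 + √2*(-518*I*√518) + 139*√2*(I*√518))) = √(-286060 + (268324 - 72002 - 1036*I*√259 + 278*I*√259)) = √(-286060 + (196322 - 758*I*√259)) = √(-89738 - 758*I*√259)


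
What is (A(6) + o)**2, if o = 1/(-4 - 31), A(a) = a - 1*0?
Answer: 43681/1225 ≈ 35.658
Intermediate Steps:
A(a) = a (A(a) = a + 0 = a)
o = -1/35 (o = 1/(-35) = -1/35 ≈ -0.028571)
(A(6) + o)**2 = (6 - 1/35)**2 = (209/35)**2 = 43681/1225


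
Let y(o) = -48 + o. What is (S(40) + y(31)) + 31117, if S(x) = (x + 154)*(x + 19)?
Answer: 42546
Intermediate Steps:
S(x) = (19 + x)*(154 + x) (S(x) = (154 + x)*(19 + x) = (19 + x)*(154 + x))
(S(40) + y(31)) + 31117 = ((2926 + 40² + 173*40) + (-48 + 31)) + 31117 = ((2926 + 1600 + 6920) - 17) + 31117 = (11446 - 17) + 31117 = 11429 + 31117 = 42546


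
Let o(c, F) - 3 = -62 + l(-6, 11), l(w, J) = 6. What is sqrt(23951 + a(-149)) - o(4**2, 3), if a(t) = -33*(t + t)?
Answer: 53 + sqrt(33785) ≈ 236.81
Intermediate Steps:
o(c, F) = -53 (o(c, F) = 3 + (-62 + 6) = 3 - 56 = -53)
a(t) = -66*t
sqrt(23951 + a(-149)) - o(4**2, 3) = sqrt(23951 - 66*(-149)) - 1*(-53) = sqrt(23951 + 9834) + 53 = sqrt(33785) + 53 = 53 + sqrt(33785)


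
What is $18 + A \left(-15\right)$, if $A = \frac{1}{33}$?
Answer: $\frac{193}{11} \approx 17.545$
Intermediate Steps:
$A = \frac{1}{33} \approx 0.030303$
$18 + A \left(-15\right) = 18 + \frac{1}{33} \left(-15\right) = 18 - \frac{5}{11} = \frac{193}{11}$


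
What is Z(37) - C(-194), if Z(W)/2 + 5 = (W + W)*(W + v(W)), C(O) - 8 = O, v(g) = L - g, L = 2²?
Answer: 768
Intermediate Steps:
L = 4
v(g) = 4 - g
C(O) = 8 + O
Z(W) = -10 + 16*W (Z(W) = -10 + 2*((W + W)*(W + (4 - W))) = -10 + 2*((2*W)*4) = -10 + 2*(8*W) = -10 + 16*W)
Z(37) - C(-194) = (-10 + 16*37) - (8 - 194) = (-10 + 592) - 1*(-186) = 582 + 186 = 768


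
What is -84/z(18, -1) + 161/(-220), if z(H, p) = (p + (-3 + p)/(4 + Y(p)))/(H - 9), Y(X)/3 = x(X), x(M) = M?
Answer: 33103/220 ≈ 150.47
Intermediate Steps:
Y(X) = 3*X
z(H, p) = (p + (-3 + p)/(4 + 3*p))/(-9 + H) (z(H, p) = (p + (-3 + p)/(4 + 3*p))/(H - 9) = (p + (-3 + p)/(4 + 3*p))/(-9 + H))
-84/z(18, -1) + 161/(-220) = -84*(-36 - 27*(-1) + 4*18 + 3*18*(-1))/(-3 + 3*(-1)² + 5*(-1)) + 161/(-220) = -84*(-36 + 27 + 72 - 54)/(-3 + 3*1 - 5) + 161*(-1/220) = -84*9/(-3 + 3 - 5) - 161/220 = -84/((⅑)*(-5)) - 161/220 = -84/(-5/9) - 161/220 = -84*(-9/5) - 161/220 = 756/5 - 161/220 = 33103/220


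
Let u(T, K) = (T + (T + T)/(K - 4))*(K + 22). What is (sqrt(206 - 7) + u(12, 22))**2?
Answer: 3099391/9 + 3520*sqrt(199)/3 ≈ 3.6093e+5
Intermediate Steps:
u(T, K) = (22 + K)*(T + 2*T/(-4 + K)) (u(T, K) = (T + (2*T)/(-4 + K))*(22 + K) = (T + 2*T/(-4 + K))*(22 + K) = (22 + K)*(T + 2*T/(-4 + K)))
(sqrt(206 - 7) + u(12, 22))**2 = (sqrt(206 - 7) + 12*(-44 + 22**2 + 20*22)/(-4 + 22))**2 = (sqrt(199) + 12*(-44 + 484 + 440)/18)**2 = (sqrt(199) + 12*(1/18)*880)**2 = (sqrt(199) + 1760/3)**2 = (1760/3 + sqrt(199))**2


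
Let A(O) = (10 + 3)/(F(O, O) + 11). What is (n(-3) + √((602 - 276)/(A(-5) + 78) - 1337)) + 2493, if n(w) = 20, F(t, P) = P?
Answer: 2513 + I*√308388821/481 ≈ 2513.0 + 36.509*I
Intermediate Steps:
A(O) = 13/(11 + O) (A(O) = (10 + 3)/(O + 11) = 13/(11 + O))
(n(-3) + √((602 - 276)/(A(-5) + 78) - 1337)) + 2493 = (20 + √((602 - 276)/(13/(11 - 5) + 78) - 1337)) + 2493 = (20 + √(326/(13/6 + 78) - 1337)) + 2493 = (20 + √(326/(481/6) - 1337)) + 2493 = (20 + √(326*(6/481) - 1337)) + 2493 = (20 + √(1956/481 - 1337)) + 2493 = (20 + √(-641141/481)) + 2493 = (20 + I*√308388821/481) + 2493 = 2513 + I*√308388821/481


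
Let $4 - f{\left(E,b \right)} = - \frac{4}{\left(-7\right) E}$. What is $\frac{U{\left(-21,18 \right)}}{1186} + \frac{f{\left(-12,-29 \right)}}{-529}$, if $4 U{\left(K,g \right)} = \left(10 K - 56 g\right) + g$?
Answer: $- \frac{1716755}{6587637} \approx -0.2606$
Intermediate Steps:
$f{\left(E,b \right)} = 4 - \frac{4}{7 E}$ ($f{\left(E,b \right)} = 4 - - \frac{4}{\left(-7\right) E} = 4 - - 4 \left(- \frac{1}{7 E}\right) = 4 - \frac{4}{7 E}$)
$U{\left(K,g \right)} = - \frac{55 g}{4} + \frac{5 K}{2}$ ($U{\left(K,g \right)} = \frac{\left(10 K - 56 g\right) + g}{4} = \frac{\left(- 56 g + 10 K\right) + g}{4} = \frac{- 55 g + 10 K}{4} = - \frac{55 g}{4} + \frac{5 K}{2}$)
$\frac{U{\left(-21,18 \right)}}{1186} + \frac{f{\left(-12,-29 \right)}}{-529} = \frac{\left(- \frac{55}{4}\right) 18 + \frac{5}{2} \left(-21\right)}{1186} + \frac{4 - \frac{4}{7 \left(-12\right)}}{-529} = \left(- \frac{495}{2} - \frac{105}{2}\right) \frac{1}{1186} + \left(4 - - \frac{1}{21}\right) \left(- \frac{1}{529}\right) = \left(-300\right) \frac{1}{1186} + \left(4 + \frac{1}{21}\right) \left(- \frac{1}{529}\right) = - \frac{150}{593} + \frac{85}{21} \left(- \frac{1}{529}\right) = - \frac{150}{593} - \frac{85}{11109} = - \frac{1716755}{6587637}$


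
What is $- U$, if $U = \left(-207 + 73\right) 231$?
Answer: $30954$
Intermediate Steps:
$U = -30954$ ($U = \left(-134\right) 231 = -30954$)
$- U = \left(-1\right) \left(-30954\right) = 30954$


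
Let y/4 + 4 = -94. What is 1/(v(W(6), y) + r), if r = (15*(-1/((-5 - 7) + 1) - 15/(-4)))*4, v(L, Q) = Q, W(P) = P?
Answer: -11/1777 ≈ -0.0061902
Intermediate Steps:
y = -392 (y = -16 + 4*(-94) = -16 - 376 = -392)
r = 2535/11 (r = (15*(-1/(-12 + 1) - 15*(-¼)))*4 = (15*(-1/(-11) + 15/4))*4 = (15*(-1*(-1/11) + 15/4))*4 = (15*(1/11 + 15/4))*4 = (15*(169/44))*4 = (2535/44)*4 = 2535/11 ≈ 230.45)
1/(v(W(6), y) + r) = 1/(-392 + 2535/11) = 1/(-1777/11) = -11/1777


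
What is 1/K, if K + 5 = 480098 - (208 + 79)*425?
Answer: 1/358118 ≈ 2.7924e-6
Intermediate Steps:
K = 358118 (K = -5 + (480098 - (208 + 79)*425) = -5 + (480098 - 287*425) = -5 + (480098 - 1*121975) = -5 + (480098 - 121975) = -5 + 358123 = 358118)
1/K = 1/358118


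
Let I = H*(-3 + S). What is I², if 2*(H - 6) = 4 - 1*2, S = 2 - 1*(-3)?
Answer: 196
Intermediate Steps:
S = 5 (S = 2 + 3 = 5)
H = 7 (H = 6 + (4 - 1*2)/2 = 6 + (4 - 2)/2 = 6 + (½)*2 = 6 + 1 = 7)
I = 14 (I = 7*(-3 + 5) = 7*2 = 14)
I² = 14² = 196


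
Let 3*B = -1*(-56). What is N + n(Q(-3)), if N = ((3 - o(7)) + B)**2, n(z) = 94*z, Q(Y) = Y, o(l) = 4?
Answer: 271/9 ≈ 30.111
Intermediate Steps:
B = 56/3 (B = (-1*(-56))/3 = (1/3)*56 = 56/3 ≈ 18.667)
N = 2809/9 (N = ((3 - 1*4) + 56/3)**2 = ((3 - 4) + 56/3)**2 = (-1 + 56/3)**2 = (53/3)**2 = 2809/9 ≈ 312.11)
N + n(Q(-3)) = 2809/9 + 94*(-3) = 2809/9 - 282 = 271/9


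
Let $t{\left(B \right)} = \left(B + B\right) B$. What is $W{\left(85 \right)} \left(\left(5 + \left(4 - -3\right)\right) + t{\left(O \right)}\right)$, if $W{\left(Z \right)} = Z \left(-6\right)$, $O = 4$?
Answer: $-22440$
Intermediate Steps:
$W{\left(Z \right)} = - 6 Z$
$t{\left(B \right)} = 2 B^{2}$ ($t{\left(B \right)} = 2 B B = 2 B^{2}$)
$W{\left(85 \right)} \left(\left(5 + \left(4 - -3\right)\right) + t{\left(O \right)}\right) = \left(-6\right) 85 \left(\left(5 + \left(4 - -3\right)\right) + 2 \cdot 4^{2}\right) = - 510 \left(\left(5 + \left(4 + 3\right)\right) + 2 \cdot 16\right) = - 510 \left(\left(5 + 7\right) + 32\right) = - 510 \left(12 + 32\right) = \left(-510\right) 44 = -22440$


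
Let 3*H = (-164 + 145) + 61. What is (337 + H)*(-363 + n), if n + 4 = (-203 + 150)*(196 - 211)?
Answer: 150228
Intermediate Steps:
n = 791 (n = -4 + (-203 + 150)*(196 - 211) = -4 - 53*(-15) = -4 + 795 = 791)
H = 14 (H = ((-164 + 145) + 61)/3 = (-19 + 61)/3 = (1/3)*42 = 14)
(337 + H)*(-363 + n) = (337 + 14)*(-363 + 791) = 351*428 = 150228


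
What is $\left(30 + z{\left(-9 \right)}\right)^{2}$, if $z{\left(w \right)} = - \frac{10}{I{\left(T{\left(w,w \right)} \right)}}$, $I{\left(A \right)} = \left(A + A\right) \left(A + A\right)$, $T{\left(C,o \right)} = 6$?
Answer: $\frac{4644025}{5184} \approx 895.84$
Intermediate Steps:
$I{\left(A \right)} = 4 A^{2}$ ($I{\left(A \right)} = 2 A 2 A = 4 A^{2}$)
$z{\left(w \right)} = - \frac{5}{72}$ ($z{\left(w \right)} = - \frac{10}{4 \cdot 6^{2}} = - \frac{10}{4 \cdot 36} = - \frac{10}{144} = \left(-10\right) \frac{1}{144} = - \frac{5}{72}$)
$\left(30 + z{\left(-9 \right)}\right)^{2} = \left(30 - \frac{5}{72}\right)^{2} = \left(\frac{2155}{72}\right)^{2} = \frac{4644025}{5184}$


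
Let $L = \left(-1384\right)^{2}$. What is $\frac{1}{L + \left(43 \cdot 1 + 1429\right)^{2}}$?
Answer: $\frac{1}{4082240} \approx 2.4496 \cdot 10^{-7}$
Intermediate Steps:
$L = 1915456$
$\frac{1}{L + \left(43 \cdot 1 + 1429\right)^{2}} = \frac{1}{1915456 + \left(43 \cdot 1 + 1429\right)^{2}} = \frac{1}{1915456 + \left(43 + 1429\right)^{2}} = \frac{1}{1915456 + 1472^{2}} = \frac{1}{1915456 + 2166784} = \frac{1}{4082240}$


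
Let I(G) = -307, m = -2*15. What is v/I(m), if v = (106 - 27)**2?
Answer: -6241/307 ≈ -20.329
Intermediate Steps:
m = -30
v = 6241 (v = 79**2 = 6241)
v/I(m) = 6241/(-307) = 6241*(-1/307) = -6241/307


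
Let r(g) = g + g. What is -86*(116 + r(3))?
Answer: -10492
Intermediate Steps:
r(g) = 2*g
-86*(116 + r(3)) = -86*(116 + 2*3) = -86*(116 + 6) = -86*122 = -10492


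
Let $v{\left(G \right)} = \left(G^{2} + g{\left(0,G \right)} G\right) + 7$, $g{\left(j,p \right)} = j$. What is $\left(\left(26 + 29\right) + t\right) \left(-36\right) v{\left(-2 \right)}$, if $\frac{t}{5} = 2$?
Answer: $-25740$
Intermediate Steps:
$t = 10$ ($t = 5 \cdot 2 = 10$)
$v{\left(G \right)} = 7 + G^{2}$ ($v{\left(G \right)} = \left(G^{2} + 0 G\right) + 7 = \left(G^{2} + 0\right) + 7 = G^{2} + 7 = 7 + G^{2}$)
$\left(\left(26 + 29\right) + t\right) \left(-36\right) v{\left(-2 \right)} = \left(\left(26 + 29\right) + 10\right) \left(-36\right) \left(7 + \left(-2\right)^{2}\right) = \left(55 + 10\right) \left(-36\right) \left(7 + 4\right) = 65 \left(-36\right) 11 = \left(-2340\right) 11 = -25740$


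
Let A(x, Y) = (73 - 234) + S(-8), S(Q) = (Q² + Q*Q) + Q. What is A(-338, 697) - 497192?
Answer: -497233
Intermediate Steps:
S(Q) = Q + 2*Q² (S(Q) = (Q² + Q²) + Q = 2*Q² + Q = Q + 2*Q²)
A(x, Y) = -41 (A(x, Y) = (73 - 234) - 8*(1 + 2*(-8)) = -161 - 8*(1 - 16) = -161 - 8*(-15) = -161 + 120 = -41)
A(-338, 697) - 497192 = -41 - 497192 = -497233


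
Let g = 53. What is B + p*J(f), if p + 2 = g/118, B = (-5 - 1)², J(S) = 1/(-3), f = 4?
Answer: 4309/118 ≈ 36.517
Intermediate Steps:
J(S) = -⅓
B = 36 (B = (-6)² = 36)
p = -183/118 (p = -2 + 53/118 = -183/118 ≈ -1.5508)
B + p*J(f) = 36 - 183/118*(-⅓) = 36 + 61/118 = 4309/118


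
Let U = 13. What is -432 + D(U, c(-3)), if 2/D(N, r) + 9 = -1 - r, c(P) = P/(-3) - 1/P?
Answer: -7347/17 ≈ -432.18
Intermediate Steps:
c(P) = -1/P - P/3 (c(P) = P*(-⅓) - 1/P = -P/3 - 1/P = -1/P - P/3)
D(N, r) = 2/(-10 - r) (D(N, r) = 2/(-9 + (-1 - r)) = 2/(-10 - r))
-432 + D(U, c(-3)) = -432 - 2/(10 + (-1/(-3) - ⅓*(-3))) = -432 - 2/(10 + (-1*(-⅓) + 1)) = -432 - 2/(10 + (⅓ + 1)) = -432 - 2/(10 + 4/3) = -432 - 2/34/3 = -432 - 2*3/34 = -432 - 3/17 = -7347/17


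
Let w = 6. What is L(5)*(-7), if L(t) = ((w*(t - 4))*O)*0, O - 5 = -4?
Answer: 0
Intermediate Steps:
O = 1 (O = 5 - 4 = 1)
L(t) = 0 (L(t) = ((6*(t - 4))*1)*0 = ((6*(-4 + t))*1)*0 = ((-24 + 6*t)*1)*0 = (-24 + 6*t)*0 = 0)
L(5)*(-7) = 0*(-7) = 0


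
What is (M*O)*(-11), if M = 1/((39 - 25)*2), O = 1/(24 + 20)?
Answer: -1/112 ≈ -0.0089286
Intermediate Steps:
O = 1/44 ≈ 0.022727
M = 1/28 (M = (½)/14 = (1/14)*(½) = 1/28 ≈ 0.035714)
(M*O)*(-11) = ((1/28)*(1/44))*(-11) = (1/1232)*(-11) = -1/112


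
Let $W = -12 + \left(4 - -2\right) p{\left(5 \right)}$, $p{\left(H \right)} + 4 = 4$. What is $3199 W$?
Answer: $-38388$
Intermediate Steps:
$p{\left(H \right)} = 0$ ($p{\left(H \right)} = -4 + 4 = 0$)
$W = -12$ ($W = -12 + \left(4 - -2\right) 0 = -12 + \left(4 + 2\right) 0 = -12 + 6 \cdot 0 = -12 + 0 = -12$)
$3199 W = 3199 \left(-12\right) = -38388$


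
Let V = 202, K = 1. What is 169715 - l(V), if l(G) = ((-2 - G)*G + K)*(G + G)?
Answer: 16817343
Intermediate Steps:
l(G) = 2*G*(1 + G*(-2 - G)) (l(G) = ((-2 - G)*G + 1)*(G + G) = (G*(-2 - G) + 1)*(2*G) = (1 + G*(-2 - G))*(2*G) = 2*G*(1 + G*(-2 - G)))
169715 - l(V) = 169715 - 2*202*(1 - 1*202² - 2*202) = 169715 - 2*202*(1 - 1*40804 - 404) = 169715 - 2*202*(1 - 40804 - 404) = 169715 - 2*202*(-41207) = 169715 - 1*(-16647628) = 169715 + 16647628 = 16817343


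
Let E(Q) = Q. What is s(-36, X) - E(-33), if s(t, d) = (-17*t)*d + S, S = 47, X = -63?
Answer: -38476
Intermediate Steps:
s(t, d) = 47 - 17*d*t (s(t, d) = (-17*t)*d + 47 = -17*d*t + 47 = 47 - 17*d*t)
s(-36, X) - E(-33) = (47 - 17*(-63)*(-36)) - 1*(-33) = (47 - 38556) + 33 = -38509 + 33 = -38476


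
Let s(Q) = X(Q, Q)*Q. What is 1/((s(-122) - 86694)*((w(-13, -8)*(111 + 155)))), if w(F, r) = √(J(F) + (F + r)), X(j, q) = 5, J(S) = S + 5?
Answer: I*√29/673463056 ≈ 7.9962e-9*I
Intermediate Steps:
J(S) = 5 + S
s(Q) = 5*Q
w(F, r) = √(5 + r + 2*F) (w(F, r) = √((5 + F) + (F + r)) = √(5 + r + 2*F))
1/((s(-122) - 86694)*((w(-13, -8)*(111 + 155)))) = 1/((5*(-122) - 86694)*((√(5 - 8 + 2*(-13))*(111 + 155)))) = 1/((-610 - 86694)*((√(5 - 8 - 26)*266))) = 1/((-87304)*((√(-29)*266))) = -(-I*√29/7714)/87304 = -(-1)*I*√29/673463056 = I*√29/673463056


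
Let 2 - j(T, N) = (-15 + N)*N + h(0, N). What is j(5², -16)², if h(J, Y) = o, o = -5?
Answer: 239121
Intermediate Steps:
h(J, Y) = -5
j(T, N) = 7 - N*(-15 + N) (j(T, N) = 2 - ((-15 + N)*N - 5) = 2 - (N*(-15 + N) - 5) = 2 - (-5 + N*(-15 + N)) = 2 + (5 - N*(-15 + N)) = 7 - N*(-15 + N))
j(5², -16)² = (7 - 1*(-16)² + 15*(-16))² = (7 - 1*256 - 240)² = (7 - 256 - 240)² = (-489)² = 239121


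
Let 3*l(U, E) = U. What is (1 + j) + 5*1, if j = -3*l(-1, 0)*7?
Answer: 13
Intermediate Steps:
l(U, E) = U/3
j = 7 (j = -(-1)*7 = -3*(-⅓)*7 = 1*7 = 7)
(1 + j) + 5*1 = (1 + 7) + 5*1 = 8 + 5 = 13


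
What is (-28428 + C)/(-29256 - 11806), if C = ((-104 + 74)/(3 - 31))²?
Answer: 5571663/8048152 ≈ 0.69229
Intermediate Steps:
C = 225/196 (C = (-30/(-28))² = (-30*(-1/28))² = (15/14)² = 225/196 ≈ 1.1480)
(-28428 + C)/(-29256 - 11806) = (-28428 + 225/196)/(-29256 - 11806) = -5571663/196/(-41062) = -5571663/196*(-1/41062) = 5571663/8048152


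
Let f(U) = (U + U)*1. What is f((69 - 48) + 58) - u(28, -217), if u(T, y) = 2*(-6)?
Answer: 170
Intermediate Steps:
u(T, y) = -12
f(U) = 2*U (f(U) = (2*U)*1 = 2*U)
f((69 - 48) + 58) - u(28, -217) = 2*((69 - 48) + 58) - 1*(-12) = 2*(21 + 58) + 12 = 2*79 + 12 = 158 + 12 = 170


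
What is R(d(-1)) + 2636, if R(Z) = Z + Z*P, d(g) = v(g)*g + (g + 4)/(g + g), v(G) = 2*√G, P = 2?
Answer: 5263/2 - 6*I ≈ 2631.5 - 6.0*I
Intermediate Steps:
d(g) = 2*g^(3/2) + (4 + g)/(2*g) (d(g) = (2*√g)*g + (g + 4)/(g + g) = 2*g^(3/2) + (4 + g)/((2*g)) = 2*g^(3/2) + (4 + g)*(1/(2*g)) = 2*g^(3/2) + (4 + g)/(2*g))
R(Z) = 3*Z (R(Z) = Z + Z*2 = Z + 2*Z = 3*Z)
R(d(-1)) + 2636 = 3*((½)*(4 - 1 + 4*(-1)^(5/2))/(-1)) + 2636 = 3*((½)*(-1)*(4 - 1 + 4*I)) + 2636 = 3*((½)*(-1)*(3 + 4*I)) + 2636 = 3*(-3/2 - 2*I) + 2636 = (-9/2 - 6*I) + 2636 = 5263/2 - 6*I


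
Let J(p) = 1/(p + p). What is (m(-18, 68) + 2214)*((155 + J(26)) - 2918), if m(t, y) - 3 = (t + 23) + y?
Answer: -164507875/26 ≈ -6.3272e+6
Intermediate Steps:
J(p) = 1/(2*p)
m(t, y) = 26 + t + y (m(t, y) = 3 + ((t + 23) + y) = 3 + ((23 + t) + y) = 3 + (23 + t + y) = 26 + t + y)
(m(-18, 68) + 2214)*((155 + J(26)) - 2918) = ((26 - 18 + 68) + 2214)*((155 + (½)/26) - 2918) = (76 + 2214)*((155 + (½)*(1/26)) - 2918) = 2290*((155 + 1/52) - 2918) = 2290*(8061/52 - 2918) = 2290*(-143675/52) = -164507875/26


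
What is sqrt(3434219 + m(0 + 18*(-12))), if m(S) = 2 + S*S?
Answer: sqrt(3480877) ≈ 1865.7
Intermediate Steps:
m(S) = 2 + S**2
sqrt(3434219 + m(0 + 18*(-12))) = sqrt(3434219 + (2 + (0 + 18*(-12))**2)) = sqrt(3434219 + (2 + (0 - 216)**2)) = sqrt(3434219 + (2 + (-216)**2)) = sqrt(3434219 + (2 + 46656)) = sqrt(3434219 + 46658) = sqrt(3480877)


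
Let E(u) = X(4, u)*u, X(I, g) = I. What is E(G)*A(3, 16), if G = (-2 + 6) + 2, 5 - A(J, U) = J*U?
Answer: -1032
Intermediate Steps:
A(J, U) = 5 - J*U
G = 6 (G = 4 + 2 = 6)
E(u) = 4*u
E(G)*A(3, 16) = (4*6)*(5 - 1*3*16) = 24*(5 - 48) = 24*(-43) = -1032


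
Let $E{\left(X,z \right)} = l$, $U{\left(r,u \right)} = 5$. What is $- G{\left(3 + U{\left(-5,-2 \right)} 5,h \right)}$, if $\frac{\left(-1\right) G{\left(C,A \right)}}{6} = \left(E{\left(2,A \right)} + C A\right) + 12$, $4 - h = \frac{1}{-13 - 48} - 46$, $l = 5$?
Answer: $\frac{518790}{61} \approx 8504.8$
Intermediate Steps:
$E{\left(X,z \right)} = 5$
$h = \frac{3051}{61}$ ($h = 4 - \left(\frac{1}{-13 - 48} - 46\right) = 4 - \left(\frac{1}{-61} - 46\right) = 4 - \left(- \frac{1}{61} - 46\right) = 4 - - \frac{2807}{61} = 4 + \frac{2807}{61} = \frac{3051}{61} \approx 50.016$)
$G{\left(C,A \right)} = -102 - 6 A C$ ($G{\left(C,A \right)} = - 6 \left(\left(5 + C A\right) + 12\right) = - 6 \left(\left(5 + A C\right) + 12\right) = - 6 \left(17 + A C\right) = -102 - 6 A C$)
$- G{\left(3 + U{\left(-5,-2 \right)} 5,h \right)} = - (-102 - \frac{18306 \left(3 + 5 \cdot 5\right)}{61}) = - (-102 - \frac{18306 \left(3 + 25\right)}{61}) = - (-102 - \frac{18306}{61} \cdot 28) = - (-102 - \frac{512568}{61}) = \left(-1\right) \left(- \frac{518790}{61}\right) = \frac{518790}{61}$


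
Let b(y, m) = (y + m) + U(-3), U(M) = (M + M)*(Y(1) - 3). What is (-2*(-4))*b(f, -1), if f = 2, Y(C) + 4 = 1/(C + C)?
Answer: 320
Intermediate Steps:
Y(C) = -4 + 1/(2*C) (Y(C) = -4 + 1/(C + C) = -4 + 1/(2*C))
U(M) = -13*M (U(M) = (M + M)*((-4 + (½)/1) - 3) = (2*M)*((-4 + (½)*1) - 3) = (2*M)*((-4 + ½) - 3) = (2*M)*(-7/2 - 3) = (2*M)*(-13/2) = -13*M)
b(y, m) = 39 + m + y (b(y, m) = (y + m) - 13*(-3) = (m + y) + 39 = 39 + m + y)
(-2*(-4))*b(f, -1) = (-2*(-4))*(39 - 1 + 2) = 8*40 = 320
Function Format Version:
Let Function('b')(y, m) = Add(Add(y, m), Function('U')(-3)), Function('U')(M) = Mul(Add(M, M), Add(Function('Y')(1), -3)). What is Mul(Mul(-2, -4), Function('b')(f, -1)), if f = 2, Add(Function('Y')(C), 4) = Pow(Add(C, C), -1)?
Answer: 320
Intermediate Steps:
Function('Y')(C) = Add(-4, Mul(Rational(1, 2), Pow(C, -1))) (Function('Y')(C) = Add(-4, Pow(Add(C, C), -1)) = Add(-4, Pow(Mul(2, C), -1)) = Add(-4, Mul(Rational(1, 2), Pow(C, -1))))
Function('U')(M) = Mul(-13, M) (Function('U')(M) = Mul(Add(M, M), Add(Add(-4, Mul(Rational(1, 2), Pow(1, -1))), -3)) = Mul(Mul(2, M), Add(Add(-4, Mul(Rational(1, 2), 1)), -3)) = Mul(Mul(2, M), Add(Add(-4, Rational(1, 2)), -3)) = Mul(Mul(2, M), Add(Rational(-7, 2), -3)) = Mul(Mul(2, M), Rational(-13, 2)) = Mul(-13, M))
Function('b')(y, m) = Add(39, m, y) (Function('b')(y, m) = Add(Add(y, m), Mul(-13, -3)) = Add(Add(m, y), 39) = Add(39, m, y))
Mul(Mul(-2, -4), Function('b')(f, -1)) = Mul(Mul(-2, -4), Add(39, -1, 2)) = Mul(8, 40) = 320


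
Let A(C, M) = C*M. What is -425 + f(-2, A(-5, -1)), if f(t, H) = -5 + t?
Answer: -432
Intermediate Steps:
-425 + f(-2, A(-5, -1)) = -425 + (-5 - 2) = -425 - 7 = -432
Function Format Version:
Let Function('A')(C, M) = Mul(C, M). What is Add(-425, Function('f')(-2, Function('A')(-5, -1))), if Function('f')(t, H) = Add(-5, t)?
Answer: -432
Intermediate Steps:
Add(-425, Function('f')(-2, Function('A')(-5, -1))) = Add(-425, Add(-5, -2)) = Add(-425, -7) = -432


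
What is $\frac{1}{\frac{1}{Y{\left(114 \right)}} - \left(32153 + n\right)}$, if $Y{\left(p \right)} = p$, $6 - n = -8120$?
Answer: $- \frac{114}{4591805} \approx -2.4827 \cdot 10^{-5}$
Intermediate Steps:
$n = 8126$ ($n = 6 - -8120 = 6 + 8120 = 8126$)
$\frac{1}{\frac{1}{Y{\left(114 \right)}} - \left(32153 + n\right)} = \frac{1}{\frac{1}{114} - 40279} = \frac{1}{- \frac{4591805}{114}} = - \frac{114}{4591805}$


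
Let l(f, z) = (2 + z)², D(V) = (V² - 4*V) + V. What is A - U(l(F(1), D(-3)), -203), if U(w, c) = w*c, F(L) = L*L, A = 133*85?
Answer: 92505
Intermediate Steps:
D(V) = V² - 3*V
A = 11305
F(L) = L²
U(w, c) = c*w
A - U(l(F(1), D(-3)), -203) = 11305 - (-203)*(2 - 3*(-3 - 3))² = 11305 - (-203)*(2 - 3*(-6))² = 11305 - (-203)*(2 + 18)² = 11305 - (-203)*20² = 11305 - (-203)*400 = 11305 - 1*(-81200) = 11305 + 81200 = 92505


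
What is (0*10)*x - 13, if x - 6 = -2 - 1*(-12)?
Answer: -13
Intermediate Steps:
x = 16 (x = 6 + (-2 - 1*(-12)) = 6 + (-2 + 12) = 6 + 10 = 16)
(0*10)*x - 13 = (0*10)*16 - 13 = 0*16 - 13 = 0 - 13 = -13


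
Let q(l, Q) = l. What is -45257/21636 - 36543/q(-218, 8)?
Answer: 390389161/2358324 ≈ 165.54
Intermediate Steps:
-45257/21636 - 36543/q(-218, 8) = -45257/21636 - 36543/(-218) = -45257*1/21636 - 36543*(-1/218) = -45257/21636 + 36543/218 = 390389161/2358324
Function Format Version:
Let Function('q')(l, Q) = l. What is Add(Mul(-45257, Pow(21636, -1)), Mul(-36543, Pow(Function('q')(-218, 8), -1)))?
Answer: Rational(390389161, 2358324) ≈ 165.54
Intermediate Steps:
Add(Mul(-45257, Pow(21636, -1)), Mul(-36543, Pow(Function('q')(-218, 8), -1))) = Add(Mul(-45257, Pow(21636, -1)), Mul(-36543, Pow(-218, -1))) = Add(Mul(-45257, Rational(1, 21636)), Mul(-36543, Rational(-1, 218))) = Add(Rational(-45257, 21636), Rational(36543, 218)) = Rational(390389161, 2358324)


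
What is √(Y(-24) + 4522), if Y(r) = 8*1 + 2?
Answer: 2*√1133 ≈ 67.320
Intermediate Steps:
Y(r) = 10 (Y(r) = 8 + 2 = 10)
√(Y(-24) + 4522) = √(10 + 4522) = √4532 = 2*√1133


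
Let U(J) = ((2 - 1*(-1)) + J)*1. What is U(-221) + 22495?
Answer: 22277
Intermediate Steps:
U(J) = 3 + J (U(J) = ((2 + 1) + J)*1 = (3 + J)*1 = 3 + J)
U(-221) + 22495 = (3 - 221) + 22495 = -218 + 22495 = 22277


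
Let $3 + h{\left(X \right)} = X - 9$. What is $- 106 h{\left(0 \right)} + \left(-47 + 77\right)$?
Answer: $1302$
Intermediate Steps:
$h{\left(X \right)} = -12 + X$ ($h{\left(X \right)} = -3 + \left(X - 9\right) = -3 + \left(-9 + X\right) = -12 + X$)
$- 106 h{\left(0 \right)} + \left(-47 + 77\right) = - 106 \left(-12 + 0\right) + \left(-47 + 77\right) = \left(-106\right) \left(-12\right) + 30 = 1272 + 30 = 1302$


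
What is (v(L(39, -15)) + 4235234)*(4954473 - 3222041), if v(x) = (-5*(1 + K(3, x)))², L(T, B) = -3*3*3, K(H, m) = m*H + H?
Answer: 7594044642288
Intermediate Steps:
K(H, m) = H + H*m (K(H, m) = H*m + H = H + H*m)
L(T, B) = -27 (L(T, B) = -9*3 = -27)
v(x) = (-20 - 15*x)² (v(x) = (-5*(1 + 3*(1 + x)))² = (-5*(1 + (3 + 3*x)))² = (-5*(4 + 3*x))² = (-20 - 15*x)²)
(v(L(39, -15)) + 4235234)*(4954473 - 3222041) = (25*(4 + 3*(-27))² + 4235234)*(4954473 - 3222041) = (25*(4 - 81)² + 4235234)*1732432 = (25*(-77)² + 4235234)*1732432 = (25*5929 + 4235234)*1732432 = (148225 + 4235234)*1732432 = 4383459*1732432 = 7594044642288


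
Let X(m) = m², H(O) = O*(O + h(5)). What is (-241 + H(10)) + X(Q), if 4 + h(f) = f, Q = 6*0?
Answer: -131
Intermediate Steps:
Q = 0
h(f) = -4 + f
H(O) = O*(1 + O) (H(O) = O*(O + (-4 + 5)) = O*(O + 1) = O*(1 + O))
(-241 + H(10)) + X(Q) = (-241 + 10*(1 + 10)) + 0² = (-241 + 10*11) + 0 = (-241 + 110) + 0 = -131 + 0 = -131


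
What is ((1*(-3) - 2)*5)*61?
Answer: -1525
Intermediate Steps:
((1*(-3) - 2)*5)*61 = ((-3 - 2)*5)*61 = -5*5*61 = -25*61 = -1525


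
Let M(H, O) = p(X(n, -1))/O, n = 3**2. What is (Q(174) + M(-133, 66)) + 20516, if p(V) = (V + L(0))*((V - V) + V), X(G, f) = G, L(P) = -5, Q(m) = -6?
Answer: 225616/11 ≈ 20511.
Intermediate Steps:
n = 9
p(V) = V*(-5 + V) (p(V) = (V - 5)*((V - V) + V) = (-5 + V)*(0 + V) = (-5 + V)*V = V*(-5 + V))
M(H, O) = 36/O (M(H, O) = (9*(-5 + 9))/O = (9*4)/O = 36/O)
(Q(174) + M(-133, 66)) + 20516 = (-6 + 36/66) + 20516 = (-6 + 36*(1/66)) + 20516 = (-6 + 6/11) + 20516 = -60/11 + 20516 = 225616/11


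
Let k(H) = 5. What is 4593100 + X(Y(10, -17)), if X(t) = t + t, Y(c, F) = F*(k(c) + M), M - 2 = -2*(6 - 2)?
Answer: 4593134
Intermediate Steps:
M = -6 (M = 2 - 2*(6 - 2) = 2 - 2*4 = 2 - 8 = -6)
Y(c, F) = -F (Y(c, F) = F*(5 - 6) = F*(-1) = -F)
X(t) = 2*t
4593100 + X(Y(10, -17)) = 4593100 + 2*(-1*(-17)) = 4593100 + 2*17 = 4593100 + 34 = 4593134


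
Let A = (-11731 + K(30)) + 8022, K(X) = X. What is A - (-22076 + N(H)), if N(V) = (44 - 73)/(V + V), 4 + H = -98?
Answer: 3752959/204 ≈ 18397.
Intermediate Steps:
H = -102 (H = -4 - 98 = -102)
A = -3679 (A = (-11731 + 30) + 8022 = -11701 + 8022 = -3679)
N(V) = -29/(2*V) (N(V) = -29*1/(2*V) = -29/(2*V))
A - (-22076 + N(H)) = -3679 - (-22076 - 29/2/(-102)) = -3679 - (-22076 - 29/2*(-1/102)) = -3679 - (-22076 + 29/204) = -3679 - 1*(-4503475/204) = -3679 + 4503475/204 = 3752959/204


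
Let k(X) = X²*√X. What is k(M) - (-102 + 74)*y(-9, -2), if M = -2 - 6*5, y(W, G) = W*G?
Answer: 504 + 4096*I*√2 ≈ 504.0 + 5792.6*I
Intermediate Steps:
y(W, G) = G*W
M = -32 (M = -2 - 30 = -32)
k(X) = X^(5/2)
k(M) - (-102 + 74)*y(-9, -2) = (-32)^(5/2) - (-102 + 74)*(-2*(-9)) = 4096*I*√2 - (-28)*18 = 4096*I*√2 - 1*(-504) = 4096*I*√2 + 504 = 504 + 4096*I*√2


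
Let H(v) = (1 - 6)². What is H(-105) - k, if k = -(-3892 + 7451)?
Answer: 3584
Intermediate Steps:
k = -3559 (k = -1*3559 = -3559)
H(v) = 25 (H(v) = (-5)² = 25)
H(-105) - k = 25 - 1*(-3559) = 25 + 3559 = 3584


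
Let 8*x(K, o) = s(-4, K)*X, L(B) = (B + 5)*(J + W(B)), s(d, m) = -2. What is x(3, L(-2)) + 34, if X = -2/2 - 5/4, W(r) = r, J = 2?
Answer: 553/16 ≈ 34.563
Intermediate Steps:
L(B) = (2 + B)*(5 + B) (L(B) = (B + 5)*(2 + B) = (5 + B)*(2 + B) = (2 + B)*(5 + B))
X = -9/4 (X = -2*1/2 - 5*1/4 = -1 - 5/4 = -9/4 ≈ -2.2500)
x(K, o) = 9/16 (x(K, o) = (-2*(-9/4))/8 = (1/8)*(9/2) = 9/16)
x(3, L(-2)) + 34 = 9/16 + 34 = 553/16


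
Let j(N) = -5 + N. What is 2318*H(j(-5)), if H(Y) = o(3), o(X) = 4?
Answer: 9272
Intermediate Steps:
H(Y) = 4
2318*H(j(-5)) = 2318*4 = 9272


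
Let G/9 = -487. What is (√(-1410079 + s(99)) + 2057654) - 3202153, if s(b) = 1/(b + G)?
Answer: -1144499 + I*√718852634003/714 ≈ -1.1445e+6 + 1187.5*I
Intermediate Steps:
G = -4383 (G = 9*(-487) = -4383)
s(b) = 1/(-4383 + b) (s(b) = 1/(b - 4383) = 1/(-4383 + b))
(√(-1410079 + s(99)) + 2057654) - 3202153 = (√(-1410079 + 1/(-4383 + 99)) + 2057654) - 3202153 = (√(-1410079 + 1/(-4284)) + 2057654) - 3202153 = (√(-1410079 - 1/4284) + 2057654) - 3202153 = (√(-6040778437/4284) + 2057654) - 3202153 = (I*√718852634003/714 + 2057654) - 3202153 = (2057654 + I*√718852634003/714) - 3202153 = -1144499 + I*√718852634003/714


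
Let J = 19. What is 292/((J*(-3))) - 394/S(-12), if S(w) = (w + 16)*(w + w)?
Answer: -929/912 ≈ -1.0186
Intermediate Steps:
S(w) = 2*w*(16 + w) (S(w) = (16 + w)*(2*w) = 2*w*(16 + w))
292/((J*(-3))) - 394/S(-12) = 292/((19*(-3))) - 394*(-1/(24*(16 - 12))) = 292/(-57) - 394/(2*(-12)*4) = 292*(-1/57) - 394/(-96) = -292/57 - 394*(-1/96) = -292/57 + 197/48 = -929/912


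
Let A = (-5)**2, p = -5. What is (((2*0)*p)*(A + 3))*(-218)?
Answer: 0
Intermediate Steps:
A = 25
(((2*0)*p)*(A + 3))*(-218) = (((2*0)*(-5))*(25 + 3))*(-218) = ((0*(-5))*28)*(-218) = (0*28)*(-218) = 0*(-218) = 0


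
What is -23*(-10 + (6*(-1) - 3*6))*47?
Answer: 36754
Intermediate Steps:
-23*(-10 + (6*(-1) - 3*6))*47 = -23*(-10 + (-6 - 18))*47 = -23*(-10 - 24)*47 = -23*(-34)*47 = 782*47 = 36754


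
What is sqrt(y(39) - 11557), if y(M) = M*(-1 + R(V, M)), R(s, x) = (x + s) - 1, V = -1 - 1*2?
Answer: I*sqrt(10231) ≈ 101.15*I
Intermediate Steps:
V = -3 (V = -1 - 2 = -3)
R(s, x) = -1 + s + x (R(s, x) = (s + x) - 1 = -1 + s + x)
y(M) = M*(-5 + M) (y(M) = M*(-1 + (-1 - 3 + M)) = M*(-1 + (-4 + M)) = M*(-5 + M))
sqrt(y(39) - 11557) = sqrt(39*(-5 + 39) - 11557) = sqrt(39*34 - 11557) = sqrt(1326 - 11557) = sqrt(-10231) = I*sqrt(10231)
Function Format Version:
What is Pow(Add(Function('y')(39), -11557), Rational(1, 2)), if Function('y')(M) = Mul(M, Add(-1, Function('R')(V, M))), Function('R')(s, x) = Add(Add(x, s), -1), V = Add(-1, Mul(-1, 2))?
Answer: Mul(I, Pow(10231, Rational(1, 2))) ≈ Mul(101.15, I)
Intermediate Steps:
V = -3 (V = Add(-1, -2) = -3)
Function('R')(s, x) = Add(-1, s, x) (Function('R')(s, x) = Add(Add(s, x), -1) = Add(-1, s, x))
Function('y')(M) = Mul(M, Add(-5, M)) (Function('y')(M) = Mul(M, Add(-1, Add(-1, -3, M))) = Mul(M, Add(-1, Add(-4, M))) = Mul(M, Add(-5, M)))
Pow(Add(Function('y')(39), -11557), Rational(1, 2)) = Pow(Add(Mul(39, Add(-5, 39)), -11557), Rational(1, 2)) = Pow(Add(Mul(39, 34), -11557), Rational(1, 2)) = Pow(Add(1326, -11557), Rational(1, 2)) = Pow(-10231, Rational(1, 2)) = Mul(I, Pow(10231, Rational(1, 2)))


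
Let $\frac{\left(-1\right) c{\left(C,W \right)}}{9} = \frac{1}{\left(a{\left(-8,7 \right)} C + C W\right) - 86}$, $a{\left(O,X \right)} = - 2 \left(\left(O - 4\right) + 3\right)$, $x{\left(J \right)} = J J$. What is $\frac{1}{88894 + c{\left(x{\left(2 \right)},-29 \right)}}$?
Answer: $\frac{130}{11556229} \approx 1.1249 \cdot 10^{-5}$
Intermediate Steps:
$x{\left(J \right)} = J^{2}$
$a{\left(O,X \right)} = 2 - 2 O$ ($a{\left(O,X \right)} = - 2 \left(\left(-4 + O\right) + 3\right) = - 2 \left(-1 + O\right) = 2 - 2 O$)
$c{\left(C,W \right)} = - \frac{9}{-86 + 18 C + C W}$ ($c{\left(C,W \right)} = - \frac{9}{\left(\left(2 - -16\right) C + C W\right) - 86} = - \frac{9}{\left(\left(2 + 16\right) C + C W\right) - 86} = - \frac{9}{\left(18 C + C W\right) - 86} = - \frac{9}{-86 + 18 C + C W}$)
$\frac{1}{88894 + c{\left(x{\left(2 \right)},-29 \right)}} = \frac{1}{88894 - \frac{9}{-86 + 18 \cdot 2^{2} + 2^{2} \left(-29\right)}} = \frac{1}{88894 - \frac{9}{-86 + 18 \cdot 4 + 4 \left(-29\right)}} = \frac{1}{88894 - \frac{9}{-86 + 72 - 116}} = \frac{1}{88894 - \frac{9}{-130}} = \frac{1}{88894 - - \frac{9}{130}} = \frac{1}{88894 + \frac{9}{130}} = \frac{1}{\frac{11556229}{130}} = \frac{130}{11556229}$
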